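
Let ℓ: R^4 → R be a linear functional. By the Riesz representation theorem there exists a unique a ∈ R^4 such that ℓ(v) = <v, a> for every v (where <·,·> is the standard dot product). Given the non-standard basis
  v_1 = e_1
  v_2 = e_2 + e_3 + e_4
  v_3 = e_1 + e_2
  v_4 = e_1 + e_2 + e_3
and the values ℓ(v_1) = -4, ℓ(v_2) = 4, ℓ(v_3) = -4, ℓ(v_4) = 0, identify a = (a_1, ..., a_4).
a = (-4, 0, 4, 0)

Write a = (a_1, ..., a_4) in the standard basis. For each basis vector v_i, ℓ(v_i) = <v_i, a> is a linear equation in the a_j's. Collect the n equations into a matrix system V a = ℓ, where row i of V is v_i (expressed in the standard basis). Since V is invertible (lower-triangular with 1s on the diagonal, up to permutation), solve by back-substitution:
  V =
[[1, 0, 0, 0],
 [0, 1, 1, 1],
 [1, 1, 0, 0],
 [1, 1, 1, 0]]
  V a = (-4, 4, -4, 0)
Solving gives a = (-4, 0, 4, 0).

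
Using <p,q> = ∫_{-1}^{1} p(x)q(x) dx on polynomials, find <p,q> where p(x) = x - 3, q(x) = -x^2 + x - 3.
<p,q> = 62/3

Expand the product: p(x)·q(x) = -x^3 + 4*x^2 - 6*x + 9.
∫_{-1}^{1} of each monomial x^k gives [2/(k+1) if k even, 0 if k odd]. Integrating term-by-term (or equivalently evaluating the antiderivative F(x) = -x^4/4 + 4*x^3/3 - 3*x^2 + 9*x at the endpoints):
  F(1) − F(−1) = 85/12 − (-163/12) = 62/3.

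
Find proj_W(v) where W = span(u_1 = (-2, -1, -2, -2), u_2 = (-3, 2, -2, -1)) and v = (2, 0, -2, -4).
proj_W(v) = (-43/67, -116/67, -70/67, -97/67)

Set up U = [u_1 | ... | u_2] ∈ R^(4×2). The projector onto W = col(U) is P = U (U^T U)^(-1) U^T.
Compute U^T U =
  [13, 10]
  [10, 18],
and U^T v = (8, 2).
Solve U^T U · c = U^T v for the coefficients: c = (62/67, -27/67). The projection is proj_W(v) = U c.
Check: (v - proj_W(v)) · u_1 = 0  (should be 0).
Check: (v - proj_W(v)) · u_2 = 0  (should be 0).
Result: proj_W(v) = (-43/67, -116/67, -70/67, -97/67).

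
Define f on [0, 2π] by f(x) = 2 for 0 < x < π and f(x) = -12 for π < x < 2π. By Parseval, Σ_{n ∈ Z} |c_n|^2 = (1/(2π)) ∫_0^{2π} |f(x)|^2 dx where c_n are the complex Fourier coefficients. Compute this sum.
Σ |c_n|^2 = 74

Parseval equates the L^2 energy of f (normalised by 1/(2π)) with the ℓ^2 sum of its Fourier coefficients: (1/(2π)) ∫_0^{2π} |f|^2 = Σ |c_n|^2.
Compute the left side: (1/(2π)) [∫_0^π 2^2 dx + ∫_π^{2π} (-12)^2 dx] = (1/(2π)) · (4π + 144π) = (4 + 144)/2 = 74.
So Σ_{n ∈ Z} |c_n|^2 = 74.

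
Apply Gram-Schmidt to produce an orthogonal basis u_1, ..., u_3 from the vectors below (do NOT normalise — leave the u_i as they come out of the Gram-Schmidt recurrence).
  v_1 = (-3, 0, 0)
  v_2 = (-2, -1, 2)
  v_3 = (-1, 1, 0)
Orthogonal basis:
  u_1 = (-3, 0, 0)
  u_2 = (0, -1, 2)
  u_3 = (0, 4/5, 2/5)

Apply the Gram-Schmidt recurrence
  u_1 = v_1
  u_i = v_i − Σ_{j<i} ((v_i · u_j) / (u_j · u_j)) · u_j.

Step by step this gives:
  u_1 = (-3, 0, 0)
  u_2 = (0, -1, 2)
  u_3 = (0, 4/5, 2/5)

Orthogonality check:
  u_2 · u_1 = 0 (should be 0)
  u_3 · u_1 = 0 (should be 0)
  u_3 · u_2 = 0 (should be 0)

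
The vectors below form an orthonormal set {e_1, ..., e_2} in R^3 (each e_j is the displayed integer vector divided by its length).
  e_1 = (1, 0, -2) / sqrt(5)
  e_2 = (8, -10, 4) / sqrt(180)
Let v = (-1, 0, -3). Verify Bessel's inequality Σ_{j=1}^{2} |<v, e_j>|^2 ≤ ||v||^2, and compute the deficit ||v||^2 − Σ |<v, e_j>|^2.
Σ |<v, e_j>|^2 = 65/9; ||v||^2 = 10; deficit = 25/9

Write each e_j = u_j / sqrt(<u_j, u_j>) where u_j is the displayed integer vector. Then <v, e_j> = <v, u_j> / sqrt(<u_j, u_j>), so |<v, e_j>|^2 = <v, u_j>^2 / <u_j, u_j>.
Coefficients: <v, e_1> = 5/sqrt(5), <v, e_2> = -20/sqrt(180).
Square and sum: Σ |<v, e_j>|^2 = 65/9.
Compute ||v||^2 = v·v = 10.
Deficit = 10 − 65/9 = 25/9 ≥ 0, confirming Bessel's inequality. (The deficit equals ||v − Σ <v,e_j> e_j||^2, the squared distance from v to span{e_j}.)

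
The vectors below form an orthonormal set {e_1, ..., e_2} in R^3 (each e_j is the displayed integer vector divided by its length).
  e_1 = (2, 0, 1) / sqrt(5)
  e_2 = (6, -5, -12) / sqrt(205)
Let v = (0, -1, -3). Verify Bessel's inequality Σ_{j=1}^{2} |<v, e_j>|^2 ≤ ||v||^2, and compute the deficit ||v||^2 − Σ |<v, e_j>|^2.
Σ |<v, e_j>|^2 = 10; ||v||^2 = 10; deficit = 0

Write each e_j = u_j / sqrt(<u_j, u_j>) where u_j is the displayed integer vector. Then <v, e_j> = <v, u_j> / sqrt(<u_j, u_j>), so |<v, e_j>|^2 = <v, u_j>^2 / <u_j, u_j>.
Coefficients: <v, e_1> = -3/sqrt(5), <v, e_2> = 41/sqrt(205).
Square and sum: Σ |<v, e_j>|^2 = 10.
Compute ||v||^2 = v·v = 10.
Deficit = 10 − 10 = 0 ≥ 0, confirming Bessel's inequality. (The deficit equals ||v − Σ <v,e_j> e_j||^2, the squared distance from v to span{e_j}.)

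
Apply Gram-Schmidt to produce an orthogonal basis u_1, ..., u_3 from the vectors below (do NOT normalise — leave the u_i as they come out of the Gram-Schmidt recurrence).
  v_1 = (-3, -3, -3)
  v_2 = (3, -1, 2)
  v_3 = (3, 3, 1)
Orthogonal basis:
  u_1 = (-3, -3, -3)
  u_2 = (5/3, -7/3, 2/3)
  u_3 = (12/13, 4/13, -16/13)

Apply the Gram-Schmidt recurrence
  u_1 = v_1
  u_i = v_i − Σ_{j<i} ((v_i · u_j) / (u_j · u_j)) · u_j.

Step by step this gives:
  u_1 = (-3, -3, -3)
  u_2 = (5/3, -7/3, 2/3)
  u_3 = (12/13, 4/13, -16/13)

Orthogonality check:
  u_2 · u_1 = 0 (should be 0)
  u_3 · u_1 = 0 (should be 0)
  u_3 · u_2 = 0 (should be 0)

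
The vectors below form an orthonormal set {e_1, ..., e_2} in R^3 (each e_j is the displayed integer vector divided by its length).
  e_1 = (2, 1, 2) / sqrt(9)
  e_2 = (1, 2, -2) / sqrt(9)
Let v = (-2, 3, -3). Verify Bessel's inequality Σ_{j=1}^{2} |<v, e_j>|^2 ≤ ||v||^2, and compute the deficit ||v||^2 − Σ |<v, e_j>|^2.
Σ |<v, e_j>|^2 = 149/9; ||v||^2 = 22; deficit = 49/9

Write each e_j = u_j / sqrt(<u_j, u_j>) where u_j is the displayed integer vector. Then <v, e_j> = <v, u_j> / sqrt(<u_j, u_j>), so |<v, e_j>|^2 = <v, u_j>^2 / <u_j, u_j>.
Coefficients: <v, e_1> = -7/sqrt(9), <v, e_2> = 10/sqrt(9).
Square and sum: Σ |<v, e_j>|^2 = 149/9.
Compute ||v||^2 = v·v = 22.
Deficit = 22 − 149/9 = 49/9 ≥ 0, confirming Bessel's inequality. (The deficit equals ||v − Σ <v,e_j> e_j||^2, the squared distance from v to span{e_j}.)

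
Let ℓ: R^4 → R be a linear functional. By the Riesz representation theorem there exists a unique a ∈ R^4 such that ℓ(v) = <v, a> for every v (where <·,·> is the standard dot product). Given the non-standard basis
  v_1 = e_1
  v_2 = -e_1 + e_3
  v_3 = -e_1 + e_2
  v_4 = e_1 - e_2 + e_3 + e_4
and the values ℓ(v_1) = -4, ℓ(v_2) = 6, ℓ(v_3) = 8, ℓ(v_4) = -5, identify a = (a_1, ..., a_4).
a = (-4, 4, 2, 1)

Write a = (a_1, ..., a_4) in the standard basis. For each basis vector v_i, ℓ(v_i) = <v_i, a> is a linear equation in the a_j's. Collect the n equations into a matrix system V a = ℓ, where row i of V is v_i (expressed in the standard basis). Since V is invertible (lower-triangular with 1s on the diagonal, up to permutation), solve by back-substitution:
  V =
[[1, 0, 0, 0],
 [-1, 0, 1, 0],
 [-1, 1, 0, 0],
 [1, -1, 1, 1]]
  V a = (-4, 6, 8, -5)
Solving gives a = (-4, 4, 2, 1).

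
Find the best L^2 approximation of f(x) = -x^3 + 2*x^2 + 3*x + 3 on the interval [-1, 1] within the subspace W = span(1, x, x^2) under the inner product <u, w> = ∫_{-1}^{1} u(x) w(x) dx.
g(x) = 2*x^2 + 12*x/5 + 3

The best approximation g ∈ W is the orthogonal projection of f onto W. Writing g = a_0 + a_1 x + a_2 x^2, the coefficients solve the normal equations G · a = b where
  G_{ij} = <φ_i, φ_j> and b_i = <f, φ_i>, with φ_0 = 1, φ_1 = x, φ_2 = x^2.
G =
  [2, 0, 2/3]
  [0, 2/3, 0]
  [2/3, 0, 2/5],
b = (22/3, 8/5, 14/5).
Solving gives a_0 = 3, a_1 = 12/5, a_2 = 2, so
  g(x) = 2*x^2 + 12*x/5 + 3.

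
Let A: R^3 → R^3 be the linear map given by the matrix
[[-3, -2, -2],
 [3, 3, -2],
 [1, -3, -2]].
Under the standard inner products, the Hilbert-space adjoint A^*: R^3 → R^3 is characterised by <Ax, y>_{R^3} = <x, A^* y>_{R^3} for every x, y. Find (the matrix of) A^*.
A^* = A^T =
[[-3, 3, 1],
 [-2, 3, -3],
 [-2, -2, -2]]

For real matrices with standard dot products, the defining identity <Ax, y> = <x, A^* y> gives (Ax)^T y = x^T (A^*) y, i.e. x^T A^T y = x^T (A^*) y. Since this holds for all x, y, we must have A^* = A^T. Therefore
A^* =
[[-3, 3, 1],
 [-2, 3, -3],
 [-2, -2, -2]].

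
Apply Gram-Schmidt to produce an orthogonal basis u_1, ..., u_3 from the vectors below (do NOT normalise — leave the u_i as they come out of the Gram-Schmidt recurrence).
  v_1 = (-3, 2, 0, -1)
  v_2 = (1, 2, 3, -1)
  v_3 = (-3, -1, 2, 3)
Orthogonal basis:
  u_1 = (-3, 2, 0, -1)
  u_2 = (10/7, 12/7, 3, -6/7)
  u_3 = (-195/103, -131/103, 260/103, 323/103)

Apply the Gram-Schmidt recurrence
  u_1 = v_1
  u_i = v_i − Σ_{j<i} ((v_i · u_j) / (u_j · u_j)) · u_j.

Step by step this gives:
  u_1 = (-3, 2, 0, -1)
  u_2 = (10/7, 12/7, 3, -6/7)
  u_3 = (-195/103, -131/103, 260/103, 323/103)

Orthogonality check:
  u_2 · u_1 = 0 (should be 0)
  u_3 · u_1 = 0 (should be 0)
  u_3 · u_2 = 0 (should be 0)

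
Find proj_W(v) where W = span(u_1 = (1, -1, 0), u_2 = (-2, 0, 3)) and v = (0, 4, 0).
proj_W(v) = (-18/11, 26/11, -12/11)

Set up U = [u_1 | ... | u_2] ∈ R^(3×2). The projector onto W = col(U) is P = U (U^T U)^(-1) U^T.
Compute U^T U =
  [2, -2]
  [-2, 13],
and U^T v = (-4, 0).
Solve U^T U · c = U^T v for the coefficients: c = (-26/11, -4/11). The projection is proj_W(v) = U c.
Check: (v - proj_W(v)) · u_1 = 0  (should be 0).
Check: (v - proj_W(v)) · u_2 = 0  (should be 0).
Result: proj_W(v) = (-18/11, 26/11, -12/11).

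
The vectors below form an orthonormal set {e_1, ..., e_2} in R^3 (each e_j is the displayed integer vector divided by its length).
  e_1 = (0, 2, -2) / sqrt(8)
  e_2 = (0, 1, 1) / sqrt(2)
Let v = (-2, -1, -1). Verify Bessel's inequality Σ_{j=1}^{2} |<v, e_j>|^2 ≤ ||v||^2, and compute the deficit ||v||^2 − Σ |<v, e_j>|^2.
Σ |<v, e_j>|^2 = 2; ||v||^2 = 6; deficit = 4

Write each e_j = u_j / sqrt(<u_j, u_j>) where u_j is the displayed integer vector. Then <v, e_j> = <v, u_j> / sqrt(<u_j, u_j>), so |<v, e_j>|^2 = <v, u_j>^2 / <u_j, u_j>.
Coefficients: <v, e_1> = 0/sqrt(8), <v, e_2> = -2/sqrt(2).
Square and sum: Σ |<v, e_j>|^2 = 2.
Compute ||v||^2 = v·v = 6.
Deficit = 6 − 2 = 4 ≥ 0, confirming Bessel's inequality. (The deficit equals ||v − Σ <v,e_j> e_j||^2, the squared distance from v to span{e_j}.)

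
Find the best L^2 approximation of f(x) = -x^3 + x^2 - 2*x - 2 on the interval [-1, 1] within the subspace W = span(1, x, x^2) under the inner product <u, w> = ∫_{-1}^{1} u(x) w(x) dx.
g(x) = x^2 - 13*x/5 - 2

The best approximation g ∈ W is the orthogonal projection of f onto W. Writing g = a_0 + a_1 x + a_2 x^2, the coefficients solve the normal equations G · a = b where
  G_{ij} = <φ_i, φ_j> and b_i = <f, φ_i>, with φ_0 = 1, φ_1 = x, φ_2 = x^2.
G =
  [2, 0, 2/3]
  [0, 2/3, 0]
  [2/3, 0, 2/5],
b = (-10/3, -26/15, -14/15).
Solving gives a_0 = -2, a_1 = -13/5, a_2 = 1, so
  g(x) = x^2 - 13*x/5 - 2.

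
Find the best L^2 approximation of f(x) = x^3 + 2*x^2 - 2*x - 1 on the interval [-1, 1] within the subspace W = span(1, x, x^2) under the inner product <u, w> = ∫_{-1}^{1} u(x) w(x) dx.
g(x) = 2*x^2 - 7*x/5 - 1

The best approximation g ∈ W is the orthogonal projection of f onto W. Writing g = a_0 + a_1 x + a_2 x^2, the coefficients solve the normal equations G · a = b where
  G_{ij} = <φ_i, φ_j> and b_i = <f, φ_i>, with φ_0 = 1, φ_1 = x, φ_2 = x^2.
G =
  [2, 0, 2/3]
  [0, 2/3, 0]
  [2/3, 0, 2/5],
b = (-2/3, -14/15, 2/15).
Solving gives a_0 = -1, a_1 = -7/5, a_2 = 2, so
  g(x) = 2*x^2 - 7*x/5 - 1.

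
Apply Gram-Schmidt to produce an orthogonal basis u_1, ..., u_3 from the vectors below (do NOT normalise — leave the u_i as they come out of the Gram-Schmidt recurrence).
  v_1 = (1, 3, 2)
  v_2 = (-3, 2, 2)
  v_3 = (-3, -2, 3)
Orthogonal basis:
  u_1 = (1, 3, 2)
  u_2 = (-7/2, 1/2, 1)
  u_3 = (86/189, -344/189, 473/189)

Apply the Gram-Schmidt recurrence
  u_1 = v_1
  u_i = v_i − Σ_{j<i} ((v_i · u_j) / (u_j · u_j)) · u_j.

Step by step this gives:
  u_1 = (1, 3, 2)
  u_2 = (-7/2, 1/2, 1)
  u_3 = (86/189, -344/189, 473/189)

Orthogonality check:
  u_2 · u_1 = 0 (should be 0)
  u_3 · u_1 = 0 (should be 0)
  u_3 · u_2 = 0 (should be 0)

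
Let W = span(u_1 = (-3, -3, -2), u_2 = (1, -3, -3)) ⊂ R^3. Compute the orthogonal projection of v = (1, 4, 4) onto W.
proj_W(v) = (253/274, 1173/274, 506/137)

Set up U = [u_1 | ... | u_2] ∈ R^(3×2). The projector onto W = col(U) is P = U (U^T U)^(-1) U^T.
Compute U^T U =
  [22, 12]
  [12, 19],
and U^T v = (-23, -23).
Solve U^T U · c = U^T v for the coefficients: c = (-161/274, -115/137). The projection is proj_W(v) = U c.
Check: (v - proj_W(v)) · u_1 = 0  (should be 0).
Check: (v - proj_W(v)) · u_2 = 0  (should be 0).
Result: proj_W(v) = (253/274, 1173/274, 506/137).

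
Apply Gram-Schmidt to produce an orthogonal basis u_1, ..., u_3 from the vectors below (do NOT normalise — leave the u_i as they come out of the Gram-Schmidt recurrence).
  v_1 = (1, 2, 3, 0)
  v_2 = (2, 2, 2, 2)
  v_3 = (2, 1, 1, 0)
Orthogonal basis:
  u_1 = (1, 2, 3, 0)
  u_2 = (8/7, 2/7, -4/7, 2)
  u_3 = (11/10, -1/10, -3/10, -7/10)

Apply the Gram-Schmidt recurrence
  u_1 = v_1
  u_i = v_i − Σ_{j<i} ((v_i · u_j) / (u_j · u_j)) · u_j.

Step by step this gives:
  u_1 = (1, 2, 3, 0)
  u_2 = (8/7, 2/7, -4/7, 2)
  u_3 = (11/10, -1/10, -3/10, -7/10)

Orthogonality check:
  u_2 · u_1 = 0 (should be 0)
  u_3 · u_1 = 0 (should be 0)
  u_3 · u_2 = 0 (should be 0)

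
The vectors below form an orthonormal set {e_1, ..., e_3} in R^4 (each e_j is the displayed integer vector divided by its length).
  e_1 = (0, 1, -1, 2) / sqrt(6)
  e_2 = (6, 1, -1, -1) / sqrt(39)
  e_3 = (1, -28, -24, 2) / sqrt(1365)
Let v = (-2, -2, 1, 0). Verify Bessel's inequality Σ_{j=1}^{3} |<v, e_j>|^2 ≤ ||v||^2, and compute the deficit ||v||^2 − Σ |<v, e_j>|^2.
Σ |<v, e_j>|^2 = 111/14; ||v||^2 = 9; deficit = 15/14

Write each e_j = u_j / sqrt(<u_j, u_j>) where u_j is the displayed integer vector. Then <v, e_j> = <v, u_j> / sqrt(<u_j, u_j>), so |<v, e_j>|^2 = <v, u_j>^2 / <u_j, u_j>.
Coefficients: <v, e_1> = -3/sqrt(6), <v, e_2> = -15/sqrt(39), <v, e_3> = 30/sqrt(1365).
Square and sum: Σ |<v, e_j>|^2 = 111/14.
Compute ||v||^2 = v·v = 9.
Deficit = 9 − 111/14 = 15/14 ≥ 0, confirming Bessel's inequality. (The deficit equals ||v − Σ <v,e_j> e_j||^2, the squared distance from v to span{e_j}.)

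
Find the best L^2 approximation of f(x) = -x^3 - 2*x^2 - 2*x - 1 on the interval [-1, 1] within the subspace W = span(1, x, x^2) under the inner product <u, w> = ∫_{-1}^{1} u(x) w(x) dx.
g(x) = -2*x^2 - 13*x/5 - 1

The best approximation g ∈ W is the orthogonal projection of f onto W. Writing g = a_0 + a_1 x + a_2 x^2, the coefficients solve the normal equations G · a = b where
  G_{ij} = <φ_i, φ_j> and b_i = <f, φ_i>, with φ_0 = 1, φ_1 = x, φ_2 = x^2.
G =
  [2, 0, 2/3]
  [0, 2/3, 0]
  [2/3, 0, 2/5],
b = (-10/3, -26/15, -22/15).
Solving gives a_0 = -1, a_1 = -13/5, a_2 = -2, so
  g(x) = -2*x^2 - 13*x/5 - 1.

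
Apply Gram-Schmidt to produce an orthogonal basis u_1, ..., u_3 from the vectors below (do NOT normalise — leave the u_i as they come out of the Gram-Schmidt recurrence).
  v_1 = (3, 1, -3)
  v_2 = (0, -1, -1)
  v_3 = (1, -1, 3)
Orthogonal basis:
  u_1 = (3, 1, -3)
  u_2 = (-6/19, -21/19, -13/19)
  u_3 = (32/17, -24/17, 24/17)

Apply the Gram-Schmidt recurrence
  u_1 = v_1
  u_i = v_i − Σ_{j<i} ((v_i · u_j) / (u_j · u_j)) · u_j.

Step by step this gives:
  u_1 = (3, 1, -3)
  u_2 = (-6/19, -21/19, -13/19)
  u_3 = (32/17, -24/17, 24/17)

Orthogonality check:
  u_2 · u_1 = 0 (should be 0)
  u_3 · u_1 = 0 (should be 0)
  u_3 · u_2 = 0 (should be 0)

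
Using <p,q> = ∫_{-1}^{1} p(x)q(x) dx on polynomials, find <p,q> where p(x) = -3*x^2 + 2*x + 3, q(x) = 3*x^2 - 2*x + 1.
<p,q> = 56/15

Expand the product: p(x)·q(x) = -9*x^4 + 12*x^3 + 2*x^2 - 4*x + 3.
∫_{-1}^{1} of each monomial x^k gives [2/(k+1) if k even, 0 if k odd]. Integrating term-by-term (or equivalently evaluating the antiderivative F(x) = -9*x^5/5 + 3*x^4 + 2*x^3/3 - 2*x^2 + 3*x at the endpoints):
  F(1) − F(−1) = 43/15 − (-13/15) = 56/15.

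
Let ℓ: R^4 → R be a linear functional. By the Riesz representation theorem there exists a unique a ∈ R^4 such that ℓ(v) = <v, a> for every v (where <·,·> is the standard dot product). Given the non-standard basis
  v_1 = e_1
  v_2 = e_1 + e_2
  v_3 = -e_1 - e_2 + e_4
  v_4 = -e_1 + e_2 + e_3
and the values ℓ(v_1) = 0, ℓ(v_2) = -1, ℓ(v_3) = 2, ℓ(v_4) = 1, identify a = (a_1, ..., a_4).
a = (0, -1, 2, 1)

Write a = (a_1, ..., a_4) in the standard basis. For each basis vector v_i, ℓ(v_i) = <v_i, a> is a linear equation in the a_j's. Collect the n equations into a matrix system V a = ℓ, where row i of V is v_i (expressed in the standard basis). Since V is invertible (lower-triangular with 1s on the diagonal, up to permutation), solve by back-substitution:
  V =
[[1, 0, 0, 0],
 [1, 1, 0, 0],
 [-1, -1, 0, 1],
 [-1, 1, 1, 0]]
  V a = (0, -1, 2, 1)
Solving gives a = (0, -1, 2, 1).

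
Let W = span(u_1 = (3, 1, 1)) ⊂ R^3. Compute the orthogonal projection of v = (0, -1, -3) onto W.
proj_W(v) = (-12/11, -4/11, -4/11)

Set up U = [u_1 | ... | u_1] ∈ R^(3×1). The projector onto W = col(U) is P = U (U^T U)^(-1) U^T.
Compute U^T U =
  [11],
and U^T v = (-4).
Solve U^T U · c = U^T v for the coefficients: c = (-4/11). The projection is proj_W(v) = U c.
Check: (v - proj_W(v)) · u_1 = 0  (should be 0).
Result: proj_W(v) = (-12/11, -4/11, -4/11).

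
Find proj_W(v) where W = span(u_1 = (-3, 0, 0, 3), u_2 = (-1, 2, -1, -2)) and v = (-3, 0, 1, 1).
proj_W(v) = (-44/19, 8/19, -4/19, 32/19)

Set up U = [u_1 | ... | u_2] ∈ R^(4×2). The projector onto W = col(U) is P = U (U^T U)^(-1) U^T.
Compute U^T U =
  [18, -3]
  [-3, 10],
and U^T v = (12, 0).
Solve U^T U · c = U^T v for the coefficients: c = (40/57, 4/19). The projection is proj_W(v) = U c.
Check: (v - proj_W(v)) · u_1 = 0  (should be 0).
Check: (v - proj_W(v)) · u_2 = 0  (should be 0).
Result: proj_W(v) = (-44/19, 8/19, -4/19, 32/19).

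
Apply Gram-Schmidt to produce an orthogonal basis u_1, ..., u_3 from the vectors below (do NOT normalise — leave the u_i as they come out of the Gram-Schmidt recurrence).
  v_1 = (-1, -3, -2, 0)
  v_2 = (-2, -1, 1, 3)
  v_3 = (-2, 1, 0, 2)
Orthogonal basis:
  u_1 = (-1, -3, -2, 0)
  u_2 = (-25/14, -5/14, 10/7, 3)
  u_3 = (-62/67, 68/67, -71/67, 5/67)

Apply the Gram-Schmidt recurrence
  u_1 = v_1
  u_i = v_i − Σ_{j<i} ((v_i · u_j) / (u_j · u_j)) · u_j.

Step by step this gives:
  u_1 = (-1, -3, -2, 0)
  u_2 = (-25/14, -5/14, 10/7, 3)
  u_3 = (-62/67, 68/67, -71/67, 5/67)

Orthogonality check:
  u_2 · u_1 = 0 (should be 0)
  u_3 · u_1 = 0 (should be 0)
  u_3 · u_2 = 0 (should be 0)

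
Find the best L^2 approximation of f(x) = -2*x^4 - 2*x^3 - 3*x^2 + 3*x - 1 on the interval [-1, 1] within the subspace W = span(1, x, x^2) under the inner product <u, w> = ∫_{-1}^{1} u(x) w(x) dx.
g(x) = -33*x^2/7 + 9*x/5 - 29/35

The best approximation g ∈ W is the orthogonal projection of f onto W. Writing g = a_0 + a_1 x + a_2 x^2, the coefficients solve the normal equations G · a = b where
  G_{ij} = <φ_i, φ_j> and b_i = <f, φ_i>, with φ_0 = 1, φ_1 = x, φ_2 = x^2.
G =
  [2, 0, 2/3]
  [0, 2/3, 0]
  [2/3, 0, 2/5],
b = (-24/5, 6/5, -256/105).
Solving gives a_0 = -29/35, a_1 = 9/5, a_2 = -33/7, so
  g(x) = -33*x^2/7 + 9*x/5 - 29/35.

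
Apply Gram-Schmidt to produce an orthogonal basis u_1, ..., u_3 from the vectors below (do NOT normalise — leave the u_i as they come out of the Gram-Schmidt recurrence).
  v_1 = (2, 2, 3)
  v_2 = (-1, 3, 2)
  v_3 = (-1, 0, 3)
Orthogonal basis:
  u_1 = (2, 2, 3)
  u_2 = (-37/17, 31/17, 4/17)
  u_3 = (-145/138, -203/138, 116/69)

Apply the Gram-Schmidt recurrence
  u_1 = v_1
  u_i = v_i − Σ_{j<i} ((v_i · u_j) / (u_j · u_j)) · u_j.

Step by step this gives:
  u_1 = (2, 2, 3)
  u_2 = (-37/17, 31/17, 4/17)
  u_3 = (-145/138, -203/138, 116/69)

Orthogonality check:
  u_2 · u_1 = 0 (should be 0)
  u_3 · u_1 = 0 (should be 0)
  u_3 · u_2 = 0 (should be 0)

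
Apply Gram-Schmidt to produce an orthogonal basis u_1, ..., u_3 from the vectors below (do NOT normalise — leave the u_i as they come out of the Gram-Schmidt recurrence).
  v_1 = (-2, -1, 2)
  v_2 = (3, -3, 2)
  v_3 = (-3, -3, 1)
Orthogonal basis:
  u_1 = (-2, -1, 2)
  u_2 = (29/9, -26/9, 16/9)
  u_3 = (-132/197, -330/197, -297/197)

Apply the Gram-Schmidt recurrence
  u_1 = v_1
  u_i = v_i − Σ_{j<i} ((v_i · u_j) / (u_j · u_j)) · u_j.

Step by step this gives:
  u_1 = (-2, -1, 2)
  u_2 = (29/9, -26/9, 16/9)
  u_3 = (-132/197, -330/197, -297/197)

Orthogonality check:
  u_2 · u_1 = 0 (should be 0)
  u_3 · u_1 = 0 (should be 0)
  u_3 · u_2 = 0 (should be 0)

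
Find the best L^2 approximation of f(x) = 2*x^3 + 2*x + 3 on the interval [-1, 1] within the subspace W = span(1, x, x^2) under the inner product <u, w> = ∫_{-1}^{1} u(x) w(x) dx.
g(x) = 16*x/5 + 3

The best approximation g ∈ W is the orthogonal projection of f onto W. Writing g = a_0 + a_1 x + a_2 x^2, the coefficients solve the normal equations G · a = b where
  G_{ij} = <φ_i, φ_j> and b_i = <f, φ_i>, with φ_0 = 1, φ_1 = x, φ_2 = x^2.
G =
  [2, 0, 2/3]
  [0, 2/3, 0]
  [2/3, 0, 2/5],
b = (6, 32/15, 2).
Solving gives a_0 = 3, a_1 = 16/5, a_2 = 0, so
  g(x) = 16*x/5 + 3.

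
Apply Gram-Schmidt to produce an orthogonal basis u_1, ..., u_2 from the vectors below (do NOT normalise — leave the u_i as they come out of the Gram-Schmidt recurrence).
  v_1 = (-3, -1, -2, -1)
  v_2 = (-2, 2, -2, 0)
Orthogonal basis:
  u_1 = (-3, -1, -2, -1)
  u_2 = (-2/5, 38/15, -14/15, 8/15)

Apply the Gram-Schmidt recurrence
  u_1 = v_1
  u_i = v_i − Σ_{j<i} ((v_i · u_j) / (u_j · u_j)) · u_j.

Step by step this gives:
  u_1 = (-3, -1, -2, -1)
  u_2 = (-2/5, 38/15, -14/15, 8/15)

Orthogonality check:
  u_2 · u_1 = 0 (should be 0)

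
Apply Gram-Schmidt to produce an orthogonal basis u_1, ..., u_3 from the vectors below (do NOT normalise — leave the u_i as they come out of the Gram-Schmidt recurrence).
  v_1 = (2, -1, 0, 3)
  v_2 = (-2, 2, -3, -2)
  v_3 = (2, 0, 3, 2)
Orthogonal basis:
  u_1 = (2, -1, 0, 3)
  u_2 = (-2/7, 8/7, -3, 4/7)
  u_3 = (26/75, 121/75, 16/25, 23/75)

Apply the Gram-Schmidt recurrence
  u_1 = v_1
  u_i = v_i − Σ_{j<i} ((v_i · u_j) / (u_j · u_j)) · u_j.

Step by step this gives:
  u_1 = (2, -1, 0, 3)
  u_2 = (-2/7, 8/7, -3, 4/7)
  u_3 = (26/75, 121/75, 16/25, 23/75)

Orthogonality check:
  u_2 · u_1 = 0 (should be 0)
  u_3 · u_1 = 0 (should be 0)
  u_3 · u_2 = 0 (should be 0)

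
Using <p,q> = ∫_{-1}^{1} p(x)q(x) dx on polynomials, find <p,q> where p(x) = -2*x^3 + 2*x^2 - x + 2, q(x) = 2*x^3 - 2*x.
<p,q> = 104/105

Expand the product: p(x)·q(x) = -4*x^6 + 4*x^5 + 2*x^4 + 2*x^2 - 4*x.
∫_{-1}^{1} of each monomial x^k gives [2/(k+1) if k even, 0 if k odd]. Integrating term-by-term (or equivalently evaluating the antiderivative F(x) = -4*x^7/7 + 2*x^6/3 + 2*x^5/5 + 2*x^3/3 - 2*x^2 at the endpoints):
  F(1) − F(−1) = -88/105 − (-64/35) = 104/105.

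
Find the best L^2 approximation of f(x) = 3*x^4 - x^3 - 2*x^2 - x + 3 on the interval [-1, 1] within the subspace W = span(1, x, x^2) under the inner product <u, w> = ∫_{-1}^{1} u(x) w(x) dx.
g(x) = 4*x^2/7 - 8*x/5 + 96/35

The best approximation g ∈ W is the orthogonal projection of f onto W. Writing g = a_0 + a_1 x + a_2 x^2, the coefficients solve the normal equations G · a = b where
  G_{ij} = <φ_i, φ_j> and b_i = <f, φ_i>, with φ_0 = 1, φ_1 = x, φ_2 = x^2.
G =
  [2, 0, 2/3]
  [0, 2/3, 0]
  [2/3, 0, 2/5],
b = (88/15, -16/15, 72/35).
Solving gives a_0 = 96/35, a_1 = -8/5, a_2 = 4/7, so
  g(x) = 4*x^2/7 - 8*x/5 + 96/35.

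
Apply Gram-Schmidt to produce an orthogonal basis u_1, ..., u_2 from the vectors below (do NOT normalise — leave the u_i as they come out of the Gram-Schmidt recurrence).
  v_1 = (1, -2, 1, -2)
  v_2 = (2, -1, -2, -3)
Orthogonal basis:
  u_1 = (1, -2, 1, -2)
  u_2 = (6/5, 3/5, -14/5, -7/5)

Apply the Gram-Schmidt recurrence
  u_1 = v_1
  u_i = v_i − Σ_{j<i} ((v_i · u_j) / (u_j · u_j)) · u_j.

Step by step this gives:
  u_1 = (1, -2, 1, -2)
  u_2 = (6/5, 3/5, -14/5, -7/5)

Orthogonality check:
  u_2 · u_1 = 0 (should be 0)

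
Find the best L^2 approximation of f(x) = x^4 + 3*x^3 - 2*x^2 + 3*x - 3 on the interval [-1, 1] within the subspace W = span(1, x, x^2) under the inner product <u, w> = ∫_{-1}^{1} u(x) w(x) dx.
g(x) = -8*x^2/7 + 24*x/5 - 108/35

The best approximation g ∈ W is the orthogonal projection of f onto W. Writing g = a_0 + a_1 x + a_2 x^2, the coefficients solve the normal equations G · a = b where
  G_{ij} = <φ_i, φ_j> and b_i = <f, φ_i>, with φ_0 = 1, φ_1 = x, φ_2 = x^2.
G =
  [2, 0, 2/3]
  [0, 2/3, 0]
  [2/3, 0, 2/5],
b = (-104/15, 16/5, -88/35).
Solving gives a_0 = -108/35, a_1 = 24/5, a_2 = -8/7, so
  g(x) = -8*x^2/7 + 24*x/5 - 108/35.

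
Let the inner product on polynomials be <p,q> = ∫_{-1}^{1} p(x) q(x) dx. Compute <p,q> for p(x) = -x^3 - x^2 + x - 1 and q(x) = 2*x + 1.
<p,q> = -32/15

Expand the product: p(x)·q(x) = -2*x^4 - 3*x^3 + x^2 - x - 1.
∫_{-1}^{1} of each monomial x^k gives [2/(k+1) if k even, 0 if k odd]. Integrating term-by-term (or equivalently evaluating the antiderivative F(x) = -2*x^5/5 - 3*x^4/4 + x^3/3 - x^2/2 - x at the endpoints):
  F(1) − F(−1) = -139/60 − (-11/60) = -32/15.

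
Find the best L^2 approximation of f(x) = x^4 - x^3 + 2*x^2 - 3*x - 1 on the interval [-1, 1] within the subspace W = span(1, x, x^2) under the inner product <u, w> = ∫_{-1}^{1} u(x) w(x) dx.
g(x) = 20*x^2/7 - 18*x/5 - 38/35

The best approximation g ∈ W is the orthogonal projection of f onto W. Writing g = a_0 + a_1 x + a_2 x^2, the coefficients solve the normal equations G · a = b where
  G_{ij} = <φ_i, φ_j> and b_i = <f, φ_i>, with φ_0 = 1, φ_1 = x, φ_2 = x^2.
G =
  [2, 0, 2/3]
  [0, 2/3, 0]
  [2/3, 0, 2/5],
b = (-4/15, -12/5, 44/105).
Solving gives a_0 = -38/35, a_1 = -18/5, a_2 = 20/7, so
  g(x) = 20*x^2/7 - 18*x/5 - 38/35.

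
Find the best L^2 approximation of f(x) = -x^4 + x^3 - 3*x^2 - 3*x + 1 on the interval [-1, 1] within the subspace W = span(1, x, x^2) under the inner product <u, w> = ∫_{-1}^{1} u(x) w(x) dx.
g(x) = -27*x^2/7 - 12*x/5 + 38/35

The best approximation g ∈ W is the orthogonal projection of f onto W. Writing g = a_0 + a_1 x + a_2 x^2, the coefficients solve the normal equations G · a = b where
  G_{ij} = <φ_i, φ_j> and b_i = <f, φ_i>, with φ_0 = 1, φ_1 = x, φ_2 = x^2.
G =
  [2, 0, 2/3]
  [0, 2/3, 0]
  [2/3, 0, 2/5],
b = (-2/5, -8/5, -86/105).
Solving gives a_0 = 38/35, a_1 = -12/5, a_2 = -27/7, so
  g(x) = -27*x^2/7 - 12*x/5 + 38/35.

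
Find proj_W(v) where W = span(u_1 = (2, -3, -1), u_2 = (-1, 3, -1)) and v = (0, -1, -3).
proj_W(v) = (4/3, -1/3, -7/3)

Set up U = [u_1 | ... | u_2] ∈ R^(3×2). The projector onto W = col(U) is P = U (U^T U)^(-1) U^T.
Compute U^T U =
  [14, -10]
  [-10, 11],
and U^T v = (6, 0).
Solve U^T U · c = U^T v for the coefficients: c = (11/9, 10/9). The projection is proj_W(v) = U c.
Check: (v - proj_W(v)) · u_1 = 0  (should be 0).
Check: (v - proj_W(v)) · u_2 = 0  (should be 0).
Result: proj_W(v) = (4/3, -1/3, -7/3).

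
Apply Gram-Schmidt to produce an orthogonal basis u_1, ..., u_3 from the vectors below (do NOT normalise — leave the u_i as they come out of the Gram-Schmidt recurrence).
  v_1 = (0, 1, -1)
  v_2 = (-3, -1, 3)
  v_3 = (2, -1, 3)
Orthogonal basis:
  u_1 = (0, 1, -1)
  u_2 = (-3, 1, 1)
  u_3 = (10/11, 15/11, 15/11)

Apply the Gram-Schmidt recurrence
  u_1 = v_1
  u_i = v_i − Σ_{j<i} ((v_i · u_j) / (u_j · u_j)) · u_j.

Step by step this gives:
  u_1 = (0, 1, -1)
  u_2 = (-3, 1, 1)
  u_3 = (10/11, 15/11, 15/11)

Orthogonality check:
  u_2 · u_1 = 0 (should be 0)
  u_3 · u_1 = 0 (should be 0)
  u_3 · u_2 = 0 (should be 0)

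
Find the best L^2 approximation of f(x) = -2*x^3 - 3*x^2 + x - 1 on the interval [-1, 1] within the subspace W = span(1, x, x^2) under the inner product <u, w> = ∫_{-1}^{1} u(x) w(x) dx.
g(x) = -3*x^2 - x/5 - 1

The best approximation g ∈ W is the orthogonal projection of f onto W. Writing g = a_0 + a_1 x + a_2 x^2, the coefficients solve the normal equations G · a = b where
  G_{ij} = <φ_i, φ_j> and b_i = <f, φ_i>, with φ_0 = 1, φ_1 = x, φ_2 = x^2.
G =
  [2, 0, 2/3]
  [0, 2/3, 0]
  [2/3, 0, 2/5],
b = (-4, -2/15, -28/15).
Solving gives a_0 = -1, a_1 = -1/5, a_2 = -3, so
  g(x) = -3*x^2 - x/5 - 1.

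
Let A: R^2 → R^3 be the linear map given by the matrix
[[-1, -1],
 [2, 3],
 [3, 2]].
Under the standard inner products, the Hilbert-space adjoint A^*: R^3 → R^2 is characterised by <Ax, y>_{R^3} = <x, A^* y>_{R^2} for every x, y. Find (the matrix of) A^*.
A^* = A^T =
[[-1, 2, 3],
 [-1, 3, 2]]

For real matrices with standard dot products, the defining identity <Ax, y> = <x, A^* y> gives (Ax)^T y = x^T (A^*) y, i.e. x^T A^T y = x^T (A^*) y. Since this holds for all x, y, we must have A^* = A^T. Therefore
A^* =
[[-1, 2, 3],
 [-1, 3, 2]].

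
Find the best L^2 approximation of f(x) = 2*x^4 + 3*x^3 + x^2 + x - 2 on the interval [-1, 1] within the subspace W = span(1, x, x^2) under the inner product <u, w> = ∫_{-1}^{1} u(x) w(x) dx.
g(x) = 19*x^2/7 + 14*x/5 - 76/35

The best approximation g ∈ W is the orthogonal projection of f onto W. Writing g = a_0 + a_1 x + a_2 x^2, the coefficients solve the normal equations G · a = b where
  G_{ij} = <φ_i, φ_j> and b_i = <f, φ_i>, with φ_0 = 1, φ_1 = x, φ_2 = x^2.
G =
  [2, 0, 2/3]
  [0, 2/3, 0]
  [2/3, 0, 2/5],
b = (-38/15, 28/15, -38/105).
Solving gives a_0 = -76/35, a_1 = 14/5, a_2 = 19/7, so
  g(x) = 19*x^2/7 + 14*x/5 - 76/35.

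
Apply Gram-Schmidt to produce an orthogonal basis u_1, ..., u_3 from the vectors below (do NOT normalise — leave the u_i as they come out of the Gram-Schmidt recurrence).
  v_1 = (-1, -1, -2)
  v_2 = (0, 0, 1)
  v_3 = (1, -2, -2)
Orthogonal basis:
  u_1 = (-1, -1, -2)
  u_2 = (-1/3, -1/3, 1/3)
  u_3 = (3/2, -3/2, 0)

Apply the Gram-Schmidt recurrence
  u_1 = v_1
  u_i = v_i − Σ_{j<i} ((v_i · u_j) / (u_j · u_j)) · u_j.

Step by step this gives:
  u_1 = (-1, -1, -2)
  u_2 = (-1/3, -1/3, 1/3)
  u_3 = (3/2, -3/2, 0)

Orthogonality check:
  u_2 · u_1 = 0 (should be 0)
  u_3 · u_1 = 0 (should be 0)
  u_3 · u_2 = 0 (should be 0)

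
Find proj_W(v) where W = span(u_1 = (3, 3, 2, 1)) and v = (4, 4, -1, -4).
proj_W(v) = (54/23, 54/23, 36/23, 18/23)

Set up U = [u_1 | ... | u_1] ∈ R^(4×1). The projector onto W = col(U) is P = U (U^T U)^(-1) U^T.
Compute U^T U =
  [23],
and U^T v = (18).
Solve U^T U · c = U^T v for the coefficients: c = (18/23). The projection is proj_W(v) = U c.
Check: (v - proj_W(v)) · u_1 = 0  (should be 0).
Result: proj_W(v) = (54/23, 54/23, 36/23, 18/23).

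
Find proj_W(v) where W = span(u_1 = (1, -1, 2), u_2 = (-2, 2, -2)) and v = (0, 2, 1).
proj_W(v) = (-1, 1, 1)

Set up U = [u_1 | ... | u_2] ∈ R^(3×2). The projector onto W = col(U) is P = U (U^T U)^(-1) U^T.
Compute U^T U =
  [6, -8]
  [-8, 12],
and U^T v = (0, 2).
Solve U^T U · c = U^T v for the coefficients: c = (2, 3/2). The projection is proj_W(v) = U c.
Check: (v - proj_W(v)) · u_1 = 0  (should be 0).
Check: (v - proj_W(v)) · u_2 = 0  (should be 0).
Result: proj_W(v) = (-1, 1, 1).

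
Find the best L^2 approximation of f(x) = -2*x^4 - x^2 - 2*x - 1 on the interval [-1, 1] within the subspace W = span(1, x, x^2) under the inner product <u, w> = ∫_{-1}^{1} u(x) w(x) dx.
g(x) = -19*x^2/7 - 2*x - 29/35

The best approximation g ∈ W is the orthogonal projection of f onto W. Writing g = a_0 + a_1 x + a_2 x^2, the coefficients solve the normal equations G · a = b where
  G_{ij} = <φ_i, φ_j> and b_i = <f, φ_i>, with φ_0 = 1, φ_1 = x, φ_2 = x^2.
G =
  [2, 0, 2/3]
  [0, 2/3, 0]
  [2/3, 0, 2/5],
b = (-52/15, -4/3, -172/105).
Solving gives a_0 = -29/35, a_1 = -2, a_2 = -19/7, so
  g(x) = -19*x^2/7 - 2*x - 29/35.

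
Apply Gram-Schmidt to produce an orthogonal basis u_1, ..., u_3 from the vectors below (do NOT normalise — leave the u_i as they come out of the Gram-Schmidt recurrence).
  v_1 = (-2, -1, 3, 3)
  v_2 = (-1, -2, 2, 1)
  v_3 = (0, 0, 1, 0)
Orthogonal basis:
  u_1 = (-2, -1, 3, 3)
  u_2 = (3/23, -33/23, 7/23, -16/23)
  u_3 = (15/61, 18/61, 35/61, -19/61)

Apply the Gram-Schmidt recurrence
  u_1 = v_1
  u_i = v_i − Σ_{j<i} ((v_i · u_j) / (u_j · u_j)) · u_j.

Step by step this gives:
  u_1 = (-2, -1, 3, 3)
  u_2 = (3/23, -33/23, 7/23, -16/23)
  u_3 = (15/61, 18/61, 35/61, -19/61)

Orthogonality check:
  u_2 · u_1 = 0 (should be 0)
  u_3 · u_1 = 0 (should be 0)
  u_3 · u_2 = 0 (should be 0)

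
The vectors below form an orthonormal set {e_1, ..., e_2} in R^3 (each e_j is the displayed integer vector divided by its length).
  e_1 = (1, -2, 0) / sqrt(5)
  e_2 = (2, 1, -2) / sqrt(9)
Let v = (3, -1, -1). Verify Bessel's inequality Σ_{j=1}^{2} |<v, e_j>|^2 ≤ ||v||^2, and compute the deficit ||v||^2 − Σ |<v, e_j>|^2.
Σ |<v, e_j>|^2 = 94/9; ||v||^2 = 11; deficit = 5/9

Write each e_j = u_j / sqrt(<u_j, u_j>) where u_j is the displayed integer vector. Then <v, e_j> = <v, u_j> / sqrt(<u_j, u_j>), so |<v, e_j>|^2 = <v, u_j>^2 / <u_j, u_j>.
Coefficients: <v, e_1> = 5/sqrt(5), <v, e_2> = 7/sqrt(9).
Square and sum: Σ |<v, e_j>|^2 = 94/9.
Compute ||v||^2 = v·v = 11.
Deficit = 11 − 94/9 = 5/9 ≥ 0, confirming Bessel's inequality. (The deficit equals ||v − Σ <v,e_j> e_j||^2, the squared distance from v to span{e_j}.)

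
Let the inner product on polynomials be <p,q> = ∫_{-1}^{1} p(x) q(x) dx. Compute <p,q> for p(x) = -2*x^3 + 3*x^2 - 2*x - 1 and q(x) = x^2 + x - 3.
<p,q> = -8/5

Expand the product: p(x)·q(x) = -2*x^5 + x^4 + 7*x^3 - 12*x^2 + 5*x + 3.
∫_{-1}^{1} of each monomial x^k gives [2/(k+1) if k even, 0 if k odd]. Integrating term-by-term (or equivalently evaluating the antiderivative F(x) = -x^6/3 + x^5/5 + 7*x^4/4 - 4*x^3 + 5*x^2/2 + 3*x at the endpoints):
  F(1) − F(−1) = 187/60 − (283/60) = -8/5.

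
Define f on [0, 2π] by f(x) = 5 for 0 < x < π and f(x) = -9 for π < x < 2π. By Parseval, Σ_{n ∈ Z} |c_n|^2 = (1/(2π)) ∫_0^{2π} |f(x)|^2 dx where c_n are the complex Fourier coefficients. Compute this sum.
Σ |c_n|^2 = 53

Parseval equates the L^2 energy of f (normalised by 1/(2π)) with the ℓ^2 sum of its Fourier coefficients: (1/(2π)) ∫_0^{2π} |f|^2 = Σ |c_n|^2.
Compute the left side: (1/(2π)) [∫_0^π 5^2 dx + ∫_π^{2π} (-9)^2 dx] = (1/(2π)) · (25π + 81π) = (25 + 81)/2 = 53.
So Σ_{n ∈ Z} |c_n|^2 = 53.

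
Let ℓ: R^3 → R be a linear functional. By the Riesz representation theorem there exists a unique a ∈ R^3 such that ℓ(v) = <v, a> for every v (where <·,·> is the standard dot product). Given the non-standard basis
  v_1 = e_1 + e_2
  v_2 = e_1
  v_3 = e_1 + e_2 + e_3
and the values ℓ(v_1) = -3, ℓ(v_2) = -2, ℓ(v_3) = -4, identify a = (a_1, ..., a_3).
a = (-2, -1, -1)

Write a = (a_1, ..., a_3) in the standard basis. For each basis vector v_i, ℓ(v_i) = <v_i, a> is a linear equation in the a_j's. Collect the n equations into a matrix system V a = ℓ, where row i of V is v_i (expressed in the standard basis). Since V is invertible (lower-triangular with 1s on the diagonal, up to permutation), solve by back-substitution:
  V =
[[1, 1, 0],
 [1, 0, 0],
 [1, 1, 1]]
  V a = (-3, -2, -4)
Solving gives a = (-2, -1, -1).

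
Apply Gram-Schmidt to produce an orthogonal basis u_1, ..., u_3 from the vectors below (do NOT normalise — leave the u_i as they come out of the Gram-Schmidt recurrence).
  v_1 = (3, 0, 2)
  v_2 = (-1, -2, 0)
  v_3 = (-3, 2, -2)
Orthogonal basis:
  u_1 = (3, 0, 2)
  u_2 = (-4/13, -2, 6/13)
  u_3 = (-2/7, 1/7, 3/7)

Apply the Gram-Schmidt recurrence
  u_1 = v_1
  u_i = v_i − Σ_{j<i} ((v_i · u_j) / (u_j · u_j)) · u_j.

Step by step this gives:
  u_1 = (3, 0, 2)
  u_2 = (-4/13, -2, 6/13)
  u_3 = (-2/7, 1/7, 3/7)

Orthogonality check:
  u_2 · u_1 = 0 (should be 0)
  u_3 · u_1 = 0 (should be 0)
  u_3 · u_2 = 0 (should be 0)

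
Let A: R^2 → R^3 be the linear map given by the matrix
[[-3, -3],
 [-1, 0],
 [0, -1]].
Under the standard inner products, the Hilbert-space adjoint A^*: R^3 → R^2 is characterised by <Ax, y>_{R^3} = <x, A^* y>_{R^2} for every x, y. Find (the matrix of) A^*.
A^* = A^T =
[[-3, -1, 0],
 [-3, 0, -1]]

For real matrices with standard dot products, the defining identity <Ax, y> = <x, A^* y> gives (Ax)^T y = x^T (A^*) y, i.e. x^T A^T y = x^T (A^*) y. Since this holds for all x, y, we must have A^* = A^T. Therefore
A^* =
[[-3, -1, 0],
 [-3, 0, -1]].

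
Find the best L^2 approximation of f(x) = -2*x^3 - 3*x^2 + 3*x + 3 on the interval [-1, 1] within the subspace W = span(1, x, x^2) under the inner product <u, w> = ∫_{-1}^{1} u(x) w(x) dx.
g(x) = -3*x^2 + 9*x/5 + 3

The best approximation g ∈ W is the orthogonal projection of f onto W. Writing g = a_0 + a_1 x + a_2 x^2, the coefficients solve the normal equations G · a = b where
  G_{ij} = <φ_i, φ_j> and b_i = <f, φ_i>, with φ_0 = 1, φ_1 = x, φ_2 = x^2.
G =
  [2, 0, 2/3]
  [0, 2/3, 0]
  [2/3, 0, 2/5],
b = (4, 6/5, 4/5).
Solving gives a_0 = 3, a_1 = 9/5, a_2 = -3, so
  g(x) = -3*x^2 + 9*x/5 + 3.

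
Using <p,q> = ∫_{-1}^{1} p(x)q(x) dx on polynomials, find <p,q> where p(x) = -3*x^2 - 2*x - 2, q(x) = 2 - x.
<p,q> = -32/3

Expand the product: p(x)·q(x) = 3*x^3 - 4*x^2 - 2*x - 4.
∫_{-1}^{1} of each monomial x^k gives [2/(k+1) if k even, 0 if k odd]. Integrating term-by-term (or equivalently evaluating the antiderivative F(x) = 3*x^4/4 - 4*x^3/3 - x^2 - 4*x at the endpoints):
  F(1) − F(−1) = -67/12 − (61/12) = -32/3.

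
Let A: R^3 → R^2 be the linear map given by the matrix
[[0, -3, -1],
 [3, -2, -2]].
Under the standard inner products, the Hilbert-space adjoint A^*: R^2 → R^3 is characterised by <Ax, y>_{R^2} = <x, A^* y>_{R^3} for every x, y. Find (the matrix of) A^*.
A^* = A^T =
[[0, 3],
 [-3, -2],
 [-1, -2]]

For real matrices with standard dot products, the defining identity <Ax, y> = <x, A^* y> gives (Ax)^T y = x^T (A^*) y, i.e. x^T A^T y = x^T (A^*) y. Since this holds for all x, y, we must have A^* = A^T. Therefore
A^* =
[[0, 3],
 [-3, -2],
 [-1, -2]].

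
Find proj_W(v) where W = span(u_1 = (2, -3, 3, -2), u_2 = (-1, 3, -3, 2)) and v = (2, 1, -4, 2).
proj_W(v) = (2, 57/22, -57/22, 19/11)

Set up U = [u_1 | ... | u_2] ∈ R^(4×2). The projector onto W = col(U) is P = U (U^T U)^(-1) U^T.
Compute U^T U =
  [26, -24]
  [-24, 23],
and U^T v = (-15, 17).
Solve U^T U · c = U^T v for the coefficients: c = (63/22, 41/11). The projection is proj_W(v) = U c.
Check: (v - proj_W(v)) · u_1 = 0  (should be 0).
Check: (v - proj_W(v)) · u_2 = 0  (should be 0).
Result: proj_W(v) = (2, 57/22, -57/22, 19/11).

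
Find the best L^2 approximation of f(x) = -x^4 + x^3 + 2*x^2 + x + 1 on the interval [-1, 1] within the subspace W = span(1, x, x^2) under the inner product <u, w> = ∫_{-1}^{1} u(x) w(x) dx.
g(x) = 8*x^2/7 + 8*x/5 + 38/35

The best approximation g ∈ W is the orthogonal projection of f onto W. Writing g = a_0 + a_1 x + a_2 x^2, the coefficients solve the normal equations G · a = b where
  G_{ij} = <φ_i, φ_j> and b_i = <f, φ_i>, with φ_0 = 1, φ_1 = x, φ_2 = x^2.
G =
  [2, 0, 2/3]
  [0, 2/3, 0]
  [2/3, 0, 2/5],
b = (44/15, 16/15, 124/105).
Solving gives a_0 = 38/35, a_1 = 8/5, a_2 = 8/7, so
  g(x) = 8*x^2/7 + 8*x/5 + 38/35.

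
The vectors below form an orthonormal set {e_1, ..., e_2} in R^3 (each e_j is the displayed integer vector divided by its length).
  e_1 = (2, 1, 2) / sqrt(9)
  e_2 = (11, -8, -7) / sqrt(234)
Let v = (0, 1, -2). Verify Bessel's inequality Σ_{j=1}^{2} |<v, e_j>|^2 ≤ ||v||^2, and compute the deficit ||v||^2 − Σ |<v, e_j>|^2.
Σ |<v, e_j>|^2 = 15/13; ||v||^2 = 5; deficit = 50/13

Write each e_j = u_j / sqrt(<u_j, u_j>) where u_j is the displayed integer vector. Then <v, e_j> = <v, u_j> / sqrt(<u_j, u_j>), so |<v, e_j>|^2 = <v, u_j>^2 / <u_j, u_j>.
Coefficients: <v, e_1> = -3/sqrt(9), <v, e_2> = 6/sqrt(234).
Square and sum: Σ |<v, e_j>|^2 = 15/13.
Compute ||v||^2 = v·v = 5.
Deficit = 5 − 15/13 = 50/13 ≥ 0, confirming Bessel's inequality. (The deficit equals ||v − Σ <v,e_j> e_j||^2, the squared distance from v to span{e_j}.)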